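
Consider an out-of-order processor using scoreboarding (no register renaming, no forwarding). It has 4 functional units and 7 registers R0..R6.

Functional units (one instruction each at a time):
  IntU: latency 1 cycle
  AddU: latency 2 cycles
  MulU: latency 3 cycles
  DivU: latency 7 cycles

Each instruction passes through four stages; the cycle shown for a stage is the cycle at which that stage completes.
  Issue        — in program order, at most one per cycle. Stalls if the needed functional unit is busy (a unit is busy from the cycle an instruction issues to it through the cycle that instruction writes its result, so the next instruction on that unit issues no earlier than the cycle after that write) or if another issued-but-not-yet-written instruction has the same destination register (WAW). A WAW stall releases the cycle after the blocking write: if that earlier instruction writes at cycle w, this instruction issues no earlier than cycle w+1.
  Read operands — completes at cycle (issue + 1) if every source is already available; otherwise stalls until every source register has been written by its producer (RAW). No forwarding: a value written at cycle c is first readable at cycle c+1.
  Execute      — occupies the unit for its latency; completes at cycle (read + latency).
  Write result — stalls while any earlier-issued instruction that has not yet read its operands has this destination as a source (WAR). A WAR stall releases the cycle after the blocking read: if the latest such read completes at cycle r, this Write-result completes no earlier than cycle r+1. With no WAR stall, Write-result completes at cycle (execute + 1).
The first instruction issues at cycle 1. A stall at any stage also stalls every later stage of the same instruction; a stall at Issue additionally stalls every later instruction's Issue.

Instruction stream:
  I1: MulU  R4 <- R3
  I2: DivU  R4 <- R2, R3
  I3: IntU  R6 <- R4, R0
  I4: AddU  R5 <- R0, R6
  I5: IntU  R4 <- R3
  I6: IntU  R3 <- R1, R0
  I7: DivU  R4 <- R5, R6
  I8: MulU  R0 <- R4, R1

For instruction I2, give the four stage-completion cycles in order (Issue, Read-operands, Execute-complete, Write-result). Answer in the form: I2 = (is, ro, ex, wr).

[I1] 1/2/5/6
[I2] 7/8/15/16  (WAW R4: wait I1 write@6)
[I3] 8/17/18/19  (RAW R4: wait I2 write@16)
[I4] 9/20/22/23  (RAW R6: wait I3 write@19)
[I5] 20/21/22/23  (struct: IntU busy until I3 writes@19)
[I6] 24/25/26/27  (struct: IntU busy until I5 writes@23)
[I7] 25/26/33/34
[I8] 26/35/38/39  (RAW R4: wait I7 write@34)

I2 = (7, 8, 15, 16)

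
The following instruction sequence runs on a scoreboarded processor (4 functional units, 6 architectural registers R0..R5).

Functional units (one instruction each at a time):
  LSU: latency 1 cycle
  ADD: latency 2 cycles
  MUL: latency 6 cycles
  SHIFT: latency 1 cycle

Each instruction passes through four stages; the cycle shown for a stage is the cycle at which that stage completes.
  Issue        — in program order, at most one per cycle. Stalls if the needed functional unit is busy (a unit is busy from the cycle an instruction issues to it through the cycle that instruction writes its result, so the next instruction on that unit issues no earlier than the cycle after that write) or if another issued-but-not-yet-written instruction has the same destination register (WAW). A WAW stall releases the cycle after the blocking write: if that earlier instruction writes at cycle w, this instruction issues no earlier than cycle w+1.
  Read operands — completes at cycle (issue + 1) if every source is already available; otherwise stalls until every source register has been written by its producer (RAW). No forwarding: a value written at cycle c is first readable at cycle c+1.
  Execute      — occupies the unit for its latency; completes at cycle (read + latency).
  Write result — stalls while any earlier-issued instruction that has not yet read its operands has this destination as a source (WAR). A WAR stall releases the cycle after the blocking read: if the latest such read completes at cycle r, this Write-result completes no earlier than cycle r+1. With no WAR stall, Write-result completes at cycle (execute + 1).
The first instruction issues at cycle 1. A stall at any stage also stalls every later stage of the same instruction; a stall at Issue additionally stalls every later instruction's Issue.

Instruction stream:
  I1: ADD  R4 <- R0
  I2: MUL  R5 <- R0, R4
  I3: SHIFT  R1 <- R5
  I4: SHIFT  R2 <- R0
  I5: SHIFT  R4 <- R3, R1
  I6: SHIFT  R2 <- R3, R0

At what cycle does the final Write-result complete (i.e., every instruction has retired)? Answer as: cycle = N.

[1] I1 issues→ADD
[2] I1 reads, I2 issues→MUL
[3] I3 issues→SHIFT
[4] I1 exec-done
[5] I1 writes R4
[6] I2 reads
[12] I2 exec-done
[13] I2 writes R5
[14] I3 reads
[15] I3 exec-done
[16] I3 writes R1
[17] I4 issues→SHIFT
[18] I4 reads
[19] I4 exec-done
[20] I4 writes R2
[21] I5 issues→SHIFT
[22] I5 reads
[23] I5 exec-done
[24] I5 writes R4
[25] I6 issues→SHIFT
[26] I6 reads
[27] I6 exec-done
[28] I6 writes R2

cycle = 28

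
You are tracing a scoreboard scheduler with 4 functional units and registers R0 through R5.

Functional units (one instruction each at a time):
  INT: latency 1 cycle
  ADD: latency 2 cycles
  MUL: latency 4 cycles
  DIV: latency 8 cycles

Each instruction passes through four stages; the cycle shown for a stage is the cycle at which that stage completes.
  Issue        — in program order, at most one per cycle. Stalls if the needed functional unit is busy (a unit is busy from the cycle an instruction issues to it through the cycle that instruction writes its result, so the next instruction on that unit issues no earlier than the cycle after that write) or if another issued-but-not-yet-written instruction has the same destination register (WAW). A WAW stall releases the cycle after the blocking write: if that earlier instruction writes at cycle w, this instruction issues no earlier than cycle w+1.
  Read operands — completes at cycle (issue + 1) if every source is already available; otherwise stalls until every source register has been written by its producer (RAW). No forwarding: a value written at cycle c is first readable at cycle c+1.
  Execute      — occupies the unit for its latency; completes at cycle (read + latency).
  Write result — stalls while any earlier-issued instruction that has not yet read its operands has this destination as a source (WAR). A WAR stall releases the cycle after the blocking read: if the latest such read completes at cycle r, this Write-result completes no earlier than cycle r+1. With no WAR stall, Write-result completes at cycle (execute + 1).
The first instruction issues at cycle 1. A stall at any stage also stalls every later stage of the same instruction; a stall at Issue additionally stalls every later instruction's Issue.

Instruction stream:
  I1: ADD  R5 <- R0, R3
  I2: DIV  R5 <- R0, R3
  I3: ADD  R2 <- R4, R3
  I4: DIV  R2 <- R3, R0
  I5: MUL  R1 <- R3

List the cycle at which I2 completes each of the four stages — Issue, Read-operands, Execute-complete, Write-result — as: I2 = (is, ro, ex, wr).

c1: I1→ADD
c2: I1 RO
c4: I1 EX
c5: I1 WR R5
c6: I2→DIV
c7: I2 RO, I3→ADD
c8: I3 RO
c10: I3 EX
c11: I3 WR R2
c15: I2 EX
c16: I2 WR R5
c17: I4→DIV
c18: I4 RO, I5→MUL
c19: I5 RO
c23: I5 EX
c24: I5 WR R1
c26: I4 EX
c27: I4 WR R2

I2 = (6, 7, 15, 16)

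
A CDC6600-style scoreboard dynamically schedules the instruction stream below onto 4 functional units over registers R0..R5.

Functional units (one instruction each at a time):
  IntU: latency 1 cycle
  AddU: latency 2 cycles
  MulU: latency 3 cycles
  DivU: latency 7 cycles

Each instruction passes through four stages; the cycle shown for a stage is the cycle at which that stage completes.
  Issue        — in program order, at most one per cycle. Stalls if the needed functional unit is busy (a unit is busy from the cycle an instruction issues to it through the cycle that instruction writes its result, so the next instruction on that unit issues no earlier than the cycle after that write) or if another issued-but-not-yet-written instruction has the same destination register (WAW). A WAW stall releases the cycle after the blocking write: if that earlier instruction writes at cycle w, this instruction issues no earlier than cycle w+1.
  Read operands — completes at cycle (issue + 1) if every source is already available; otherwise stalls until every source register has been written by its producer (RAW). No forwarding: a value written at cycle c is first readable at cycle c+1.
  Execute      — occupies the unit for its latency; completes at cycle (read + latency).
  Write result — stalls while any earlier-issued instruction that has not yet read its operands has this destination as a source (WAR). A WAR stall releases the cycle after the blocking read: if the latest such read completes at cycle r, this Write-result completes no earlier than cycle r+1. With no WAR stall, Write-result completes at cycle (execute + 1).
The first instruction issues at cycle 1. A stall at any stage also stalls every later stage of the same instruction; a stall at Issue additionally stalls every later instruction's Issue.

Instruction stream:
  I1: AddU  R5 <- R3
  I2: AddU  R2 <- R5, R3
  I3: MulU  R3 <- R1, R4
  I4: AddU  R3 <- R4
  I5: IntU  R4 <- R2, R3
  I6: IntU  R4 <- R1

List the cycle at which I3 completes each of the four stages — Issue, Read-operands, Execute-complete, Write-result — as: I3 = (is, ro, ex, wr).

I1: IS=1 RO=2 EX=4 WR=5
I2: IS=6 RO=7 EX=9 WR=10  [struct: AddU busy until I1 writes@5]
I3: IS=7 RO=8 EX=11 WR=12
I4: IS=13 RO=14 EX=16 WR=17  [WAW R3: wait I3 write@12]
I5: IS=14 RO=18 EX=19 WR=20  [RAW R3: wait I4 write@17]
I6: IS=21 RO=22 EX=23 WR=24  [struct: IntU busy until I5 writes@20]

I3 = (7, 8, 11, 12)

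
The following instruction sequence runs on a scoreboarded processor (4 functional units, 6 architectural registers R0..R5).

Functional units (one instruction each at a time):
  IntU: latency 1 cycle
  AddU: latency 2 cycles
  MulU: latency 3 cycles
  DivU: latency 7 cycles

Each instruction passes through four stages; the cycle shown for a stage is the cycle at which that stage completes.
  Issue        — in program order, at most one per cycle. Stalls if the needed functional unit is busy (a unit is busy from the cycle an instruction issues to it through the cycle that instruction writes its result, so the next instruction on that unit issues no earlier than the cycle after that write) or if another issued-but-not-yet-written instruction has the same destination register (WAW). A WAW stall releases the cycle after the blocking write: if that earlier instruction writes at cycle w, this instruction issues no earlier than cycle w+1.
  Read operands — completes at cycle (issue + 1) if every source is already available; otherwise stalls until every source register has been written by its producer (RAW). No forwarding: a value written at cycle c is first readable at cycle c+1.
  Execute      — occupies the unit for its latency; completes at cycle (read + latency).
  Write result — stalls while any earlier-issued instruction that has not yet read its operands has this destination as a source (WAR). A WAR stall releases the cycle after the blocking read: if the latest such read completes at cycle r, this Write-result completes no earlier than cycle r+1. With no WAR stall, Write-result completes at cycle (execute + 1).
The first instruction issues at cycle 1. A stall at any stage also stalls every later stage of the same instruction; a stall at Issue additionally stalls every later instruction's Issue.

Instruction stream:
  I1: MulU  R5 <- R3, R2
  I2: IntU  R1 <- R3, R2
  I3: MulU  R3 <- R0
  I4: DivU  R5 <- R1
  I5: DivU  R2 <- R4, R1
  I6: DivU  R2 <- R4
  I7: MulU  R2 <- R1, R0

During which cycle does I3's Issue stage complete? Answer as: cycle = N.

1) issue 1, read 2, done 5, write 6
2) issue 2, read 3, done 4, write 5
3) issue 7, read 8, done 11, write 12  <struct: MulU busy until I1 writes@6>
4) issue 8, read 9, done 16, write 17
5) issue 18, read 19, done 26, write 27  <struct: DivU busy until I4 writes@17>
6) issue 28, read 29, done 36, write 37  <struct: DivU busy until I5 writes@27>
7) issue 38, read 39, done 42, write 43  <WAW R2: wait I6 write@37>

cycle = 7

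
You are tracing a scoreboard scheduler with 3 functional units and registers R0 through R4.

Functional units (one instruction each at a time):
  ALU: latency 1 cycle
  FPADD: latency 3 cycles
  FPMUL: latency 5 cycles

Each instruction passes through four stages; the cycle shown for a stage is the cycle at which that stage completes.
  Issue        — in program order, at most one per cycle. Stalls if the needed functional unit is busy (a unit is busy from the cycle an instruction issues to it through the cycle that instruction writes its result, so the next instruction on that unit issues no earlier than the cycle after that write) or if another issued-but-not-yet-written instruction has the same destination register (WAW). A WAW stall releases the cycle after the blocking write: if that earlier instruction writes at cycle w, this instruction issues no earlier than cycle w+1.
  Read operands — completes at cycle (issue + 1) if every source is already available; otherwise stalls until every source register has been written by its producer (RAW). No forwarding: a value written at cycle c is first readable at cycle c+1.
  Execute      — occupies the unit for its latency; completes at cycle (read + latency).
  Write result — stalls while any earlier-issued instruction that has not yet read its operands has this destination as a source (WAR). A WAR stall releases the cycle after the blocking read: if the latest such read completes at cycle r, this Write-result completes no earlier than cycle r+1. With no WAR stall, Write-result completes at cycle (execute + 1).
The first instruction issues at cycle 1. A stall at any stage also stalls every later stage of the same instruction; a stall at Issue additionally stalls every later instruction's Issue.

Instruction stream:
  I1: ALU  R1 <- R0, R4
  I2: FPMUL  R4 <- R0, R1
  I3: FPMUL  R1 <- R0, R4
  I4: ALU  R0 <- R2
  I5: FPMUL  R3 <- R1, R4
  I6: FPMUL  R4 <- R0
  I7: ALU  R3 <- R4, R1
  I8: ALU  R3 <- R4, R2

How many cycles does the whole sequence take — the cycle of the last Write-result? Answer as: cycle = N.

[I1] 1/2/3/4
[I2] 2/5/10/11  (RAW R1: wait I1 write@4)
[I3] 12/13/18/19  (struct: FPMUL busy until I2 writes@11)
[I4] 13/14/15/16
[I5] 20/21/26/27  (struct: FPMUL busy until I3 writes@19)
[I6] 28/29/34/35  (struct: FPMUL busy until I5 writes@27)
[I7] 29/36/37/38  (RAW R4: wait I6 write@35)
[I8] 39/40/41/42  (struct: ALU busy until I7 writes@38)

cycle = 42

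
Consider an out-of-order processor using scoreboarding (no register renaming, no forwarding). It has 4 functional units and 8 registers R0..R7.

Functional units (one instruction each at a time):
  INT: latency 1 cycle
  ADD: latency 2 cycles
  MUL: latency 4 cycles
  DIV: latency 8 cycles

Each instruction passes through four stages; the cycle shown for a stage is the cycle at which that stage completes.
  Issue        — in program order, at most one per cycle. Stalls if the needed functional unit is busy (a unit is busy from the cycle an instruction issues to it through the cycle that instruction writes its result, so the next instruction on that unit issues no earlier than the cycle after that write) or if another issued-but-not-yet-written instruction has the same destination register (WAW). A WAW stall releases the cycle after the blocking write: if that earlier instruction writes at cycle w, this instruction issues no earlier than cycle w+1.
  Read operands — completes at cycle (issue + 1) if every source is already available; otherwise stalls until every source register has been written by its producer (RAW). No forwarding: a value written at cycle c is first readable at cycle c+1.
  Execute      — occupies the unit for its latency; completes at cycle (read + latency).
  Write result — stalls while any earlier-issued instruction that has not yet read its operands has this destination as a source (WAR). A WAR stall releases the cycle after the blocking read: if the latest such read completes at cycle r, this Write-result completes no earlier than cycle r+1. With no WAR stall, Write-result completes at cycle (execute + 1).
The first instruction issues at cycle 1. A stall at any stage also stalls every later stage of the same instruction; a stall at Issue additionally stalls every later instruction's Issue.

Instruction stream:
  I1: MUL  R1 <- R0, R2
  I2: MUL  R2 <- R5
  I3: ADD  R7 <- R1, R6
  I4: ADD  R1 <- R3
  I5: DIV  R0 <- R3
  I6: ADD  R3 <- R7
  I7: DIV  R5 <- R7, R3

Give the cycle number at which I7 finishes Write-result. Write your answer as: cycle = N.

cycle = 36

I1: IS=1 RO=2 EX=6 WR=7
I2: IS=8 RO=9 EX=13 WR=14  [struct: MUL busy until I1 writes@7]
I3: IS=9 RO=10 EX=12 WR=13
I4: IS=14 RO=15 EX=17 WR=18  [struct: ADD busy until I3 writes@13]
I5: IS=15 RO=16 EX=24 WR=25
I6: IS=19 RO=20 EX=22 WR=23  [struct: ADD busy until I4 writes@18]
I7: IS=26 RO=27 EX=35 WR=36  [struct: DIV busy until I5 writes@25]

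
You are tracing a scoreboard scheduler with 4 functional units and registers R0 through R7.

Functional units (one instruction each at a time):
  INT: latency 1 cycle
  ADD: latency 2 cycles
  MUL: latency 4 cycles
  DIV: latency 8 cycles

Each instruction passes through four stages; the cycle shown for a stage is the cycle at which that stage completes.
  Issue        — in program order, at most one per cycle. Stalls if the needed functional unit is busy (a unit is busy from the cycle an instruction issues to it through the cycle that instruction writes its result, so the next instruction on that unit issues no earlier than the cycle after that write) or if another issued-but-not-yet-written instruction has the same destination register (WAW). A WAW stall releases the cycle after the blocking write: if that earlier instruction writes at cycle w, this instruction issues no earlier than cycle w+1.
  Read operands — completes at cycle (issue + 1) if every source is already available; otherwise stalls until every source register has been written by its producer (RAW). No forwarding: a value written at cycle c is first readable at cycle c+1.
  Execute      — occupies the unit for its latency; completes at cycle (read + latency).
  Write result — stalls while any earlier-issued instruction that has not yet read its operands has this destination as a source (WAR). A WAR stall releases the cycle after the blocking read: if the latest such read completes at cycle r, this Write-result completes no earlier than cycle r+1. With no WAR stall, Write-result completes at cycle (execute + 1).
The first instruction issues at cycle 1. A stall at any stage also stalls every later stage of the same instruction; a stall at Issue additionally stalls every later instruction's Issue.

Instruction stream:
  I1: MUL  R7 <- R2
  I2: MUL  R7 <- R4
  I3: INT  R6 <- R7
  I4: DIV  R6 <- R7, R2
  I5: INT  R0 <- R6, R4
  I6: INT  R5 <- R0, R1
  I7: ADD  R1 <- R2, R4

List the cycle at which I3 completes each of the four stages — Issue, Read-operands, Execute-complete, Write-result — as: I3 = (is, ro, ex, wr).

cycle 1: I1 issues→MUL
cycle 2: I1 reads
cycle 6: I1 exec-done
cycle 7: I1 writes R7
cycle 8: I2 issues→MUL
cycle 9: I2 reads, I3 issues→INT
cycle 13: I2 exec-done
cycle 14: I2 writes R7
cycle 15: I3 reads
cycle 16: I3 exec-done
cycle 17: I3 writes R6
cycle 18: I4 issues→DIV
cycle 19: I4 reads, I5 issues→INT
cycle 27: I4 exec-done
cycle 28: I4 writes R6
cycle 29: I5 reads
cycle 30: I5 exec-done
cycle 31: I5 writes R0
cycle 32: I6 issues→INT
cycle 33: I6 reads, I7 issues→ADD
cycle 34: I6 exec-done, I7 reads
cycle 35: I6 writes R5
cycle 36: I7 exec-done
cycle 37: I7 writes R1

I3 = (9, 15, 16, 17)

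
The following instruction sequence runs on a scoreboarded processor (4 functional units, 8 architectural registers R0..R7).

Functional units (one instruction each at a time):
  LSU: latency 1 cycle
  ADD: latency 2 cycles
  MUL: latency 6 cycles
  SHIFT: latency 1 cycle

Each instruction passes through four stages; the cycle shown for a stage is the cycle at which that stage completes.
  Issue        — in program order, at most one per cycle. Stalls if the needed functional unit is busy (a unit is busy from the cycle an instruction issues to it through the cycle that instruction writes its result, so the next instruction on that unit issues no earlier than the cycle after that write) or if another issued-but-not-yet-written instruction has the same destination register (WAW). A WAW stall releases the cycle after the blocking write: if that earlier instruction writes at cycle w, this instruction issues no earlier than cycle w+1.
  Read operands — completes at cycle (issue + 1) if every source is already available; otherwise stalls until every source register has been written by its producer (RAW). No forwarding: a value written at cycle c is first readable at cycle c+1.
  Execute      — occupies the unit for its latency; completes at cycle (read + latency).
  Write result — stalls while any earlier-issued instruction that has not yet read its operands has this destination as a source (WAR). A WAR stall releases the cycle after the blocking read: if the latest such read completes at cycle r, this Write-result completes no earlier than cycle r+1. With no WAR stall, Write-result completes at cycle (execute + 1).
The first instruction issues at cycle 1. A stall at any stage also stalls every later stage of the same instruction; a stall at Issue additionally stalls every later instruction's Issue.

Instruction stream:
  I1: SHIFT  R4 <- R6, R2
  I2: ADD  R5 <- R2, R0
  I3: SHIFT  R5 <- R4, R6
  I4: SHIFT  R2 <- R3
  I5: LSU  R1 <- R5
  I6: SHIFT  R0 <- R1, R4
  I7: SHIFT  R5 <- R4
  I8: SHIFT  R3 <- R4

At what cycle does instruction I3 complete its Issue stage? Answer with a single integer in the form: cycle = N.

cycle = 7

I1  is:1  ro:2  ex:3  wr:4
I2  is:2  ro:3  ex:5  wr:6
I3  is:7  ro:8  ex:9  wr:10  — WAW R5: wait I2 write@6
I4  is:11  ro:12  ex:13  wr:14  — struct: SHIFT busy until I3 writes@10
I5  is:12  ro:13  ex:14  wr:15
I6  is:15  ro:16  ex:17  wr:18  — struct: SHIFT busy until I4 writes@14
I7  is:19  ro:20  ex:21  wr:22  — struct: SHIFT busy until I6 writes@18
I8  is:23  ro:24  ex:25  wr:26  — struct: SHIFT busy until I7 writes@22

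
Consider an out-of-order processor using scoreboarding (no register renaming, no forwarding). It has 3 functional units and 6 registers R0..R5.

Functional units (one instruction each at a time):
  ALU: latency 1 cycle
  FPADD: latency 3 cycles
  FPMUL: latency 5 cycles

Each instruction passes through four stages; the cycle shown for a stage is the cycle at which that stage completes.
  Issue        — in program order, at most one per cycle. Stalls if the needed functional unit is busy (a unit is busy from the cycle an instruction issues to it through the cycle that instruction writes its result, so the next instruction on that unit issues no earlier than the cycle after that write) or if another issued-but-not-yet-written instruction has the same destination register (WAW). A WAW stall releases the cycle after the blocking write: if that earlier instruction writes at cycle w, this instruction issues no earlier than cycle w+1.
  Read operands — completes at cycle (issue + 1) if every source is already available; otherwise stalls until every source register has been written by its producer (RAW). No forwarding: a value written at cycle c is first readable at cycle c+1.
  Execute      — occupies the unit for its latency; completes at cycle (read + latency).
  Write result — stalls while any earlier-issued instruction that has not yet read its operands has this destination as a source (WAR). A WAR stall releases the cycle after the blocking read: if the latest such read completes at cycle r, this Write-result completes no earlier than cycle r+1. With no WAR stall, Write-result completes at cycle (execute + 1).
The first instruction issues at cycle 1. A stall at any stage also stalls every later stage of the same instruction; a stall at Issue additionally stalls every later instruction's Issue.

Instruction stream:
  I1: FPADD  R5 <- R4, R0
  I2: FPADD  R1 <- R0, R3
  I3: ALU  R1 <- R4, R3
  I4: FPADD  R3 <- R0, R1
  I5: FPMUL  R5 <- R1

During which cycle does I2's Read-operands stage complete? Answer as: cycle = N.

cycle = 8

[1] I1→FPADD
[2] I1 RO
[5] I1 EX
[6] I1 WR R5
[7] I2→FPADD
[8] I2 RO
[11] I2 EX
[12] I2 WR R1
[13] I3→ALU
[14] I3 RO · I4→FPADD
[15] I3 EX · I5→FPMUL
[16] I3 WR R1
[17] I4 RO · I5 RO
[20] I4 EX
[21] I4 WR R3
[22] I5 EX
[23] I5 WR R5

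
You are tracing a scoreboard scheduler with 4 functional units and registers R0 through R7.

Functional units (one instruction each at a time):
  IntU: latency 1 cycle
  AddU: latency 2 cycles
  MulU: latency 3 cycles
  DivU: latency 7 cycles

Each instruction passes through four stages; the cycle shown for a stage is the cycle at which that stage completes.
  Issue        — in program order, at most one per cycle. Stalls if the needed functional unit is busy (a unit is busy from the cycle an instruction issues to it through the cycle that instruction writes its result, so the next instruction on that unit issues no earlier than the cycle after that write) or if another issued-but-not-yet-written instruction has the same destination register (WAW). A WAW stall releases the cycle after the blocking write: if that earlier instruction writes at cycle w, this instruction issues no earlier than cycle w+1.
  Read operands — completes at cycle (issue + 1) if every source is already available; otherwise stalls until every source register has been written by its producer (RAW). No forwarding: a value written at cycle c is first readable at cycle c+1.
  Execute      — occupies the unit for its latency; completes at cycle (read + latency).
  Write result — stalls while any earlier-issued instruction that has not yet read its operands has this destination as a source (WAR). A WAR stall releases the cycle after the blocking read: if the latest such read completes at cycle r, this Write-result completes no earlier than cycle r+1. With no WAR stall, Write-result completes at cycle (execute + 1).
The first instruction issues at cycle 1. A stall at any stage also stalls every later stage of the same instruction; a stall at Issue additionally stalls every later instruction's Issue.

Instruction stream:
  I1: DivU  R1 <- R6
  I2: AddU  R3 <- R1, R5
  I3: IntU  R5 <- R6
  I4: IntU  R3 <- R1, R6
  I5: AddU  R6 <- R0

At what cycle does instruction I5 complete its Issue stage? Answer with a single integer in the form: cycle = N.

cycle = 16

cycle 1: I1 dispatched to DivU
cycle 2: I1 operands ready; I2 dispatched to AddU
cycle 3: I3 dispatched to IntU
cycle 4: I3 operands ready
cycle 5: I3 complete
cycle 9: I1 complete
cycle 10: R1←I1
cycle 11: I2 operands ready
cycle 12: R5←I3
cycle 13: I2 complete
cycle 14: R3←I2
cycle 15: I4 dispatched to IntU
cycle 16: I4 operands ready; I5 dispatched to AddU
cycle 17: I4 complete; I5 operands ready
cycle 18: R3←I4
cycle 19: I5 complete
cycle 20: R6←I5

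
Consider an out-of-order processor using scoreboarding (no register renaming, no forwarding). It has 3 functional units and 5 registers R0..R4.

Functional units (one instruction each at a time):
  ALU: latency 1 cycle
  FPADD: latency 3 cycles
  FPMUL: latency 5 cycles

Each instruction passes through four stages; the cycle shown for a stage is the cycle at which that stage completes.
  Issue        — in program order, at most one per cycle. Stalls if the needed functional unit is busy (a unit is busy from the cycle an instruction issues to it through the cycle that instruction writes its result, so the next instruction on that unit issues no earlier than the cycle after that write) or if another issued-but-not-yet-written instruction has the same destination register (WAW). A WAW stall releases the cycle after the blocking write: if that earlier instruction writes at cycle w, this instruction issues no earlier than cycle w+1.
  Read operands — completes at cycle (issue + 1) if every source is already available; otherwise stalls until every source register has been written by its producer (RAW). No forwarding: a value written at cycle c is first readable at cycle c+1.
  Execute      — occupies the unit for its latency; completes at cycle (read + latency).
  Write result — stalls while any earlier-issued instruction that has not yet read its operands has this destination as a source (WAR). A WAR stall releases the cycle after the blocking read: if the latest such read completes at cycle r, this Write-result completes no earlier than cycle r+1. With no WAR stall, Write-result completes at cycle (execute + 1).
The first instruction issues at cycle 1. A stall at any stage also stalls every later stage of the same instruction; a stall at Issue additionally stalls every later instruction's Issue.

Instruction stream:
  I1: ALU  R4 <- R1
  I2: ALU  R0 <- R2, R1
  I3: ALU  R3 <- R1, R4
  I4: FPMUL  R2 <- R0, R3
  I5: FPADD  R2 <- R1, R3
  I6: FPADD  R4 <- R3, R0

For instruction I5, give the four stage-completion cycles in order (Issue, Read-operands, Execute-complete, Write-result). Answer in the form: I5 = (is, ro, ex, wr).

[I1] 1/2/3/4
[I2] 5/6/7/8  (struct: ALU busy until I1 writes@4)
[I3] 9/10/11/12  (struct: ALU busy until I2 writes@8)
[I4] 10/13/18/19  (RAW R3: wait I3 write@12)
[I5] 20/21/24/25  (WAW R2: wait I4 write@19)
[I6] 26/27/30/31  (struct: FPADD busy until I5 writes@25)

I5 = (20, 21, 24, 25)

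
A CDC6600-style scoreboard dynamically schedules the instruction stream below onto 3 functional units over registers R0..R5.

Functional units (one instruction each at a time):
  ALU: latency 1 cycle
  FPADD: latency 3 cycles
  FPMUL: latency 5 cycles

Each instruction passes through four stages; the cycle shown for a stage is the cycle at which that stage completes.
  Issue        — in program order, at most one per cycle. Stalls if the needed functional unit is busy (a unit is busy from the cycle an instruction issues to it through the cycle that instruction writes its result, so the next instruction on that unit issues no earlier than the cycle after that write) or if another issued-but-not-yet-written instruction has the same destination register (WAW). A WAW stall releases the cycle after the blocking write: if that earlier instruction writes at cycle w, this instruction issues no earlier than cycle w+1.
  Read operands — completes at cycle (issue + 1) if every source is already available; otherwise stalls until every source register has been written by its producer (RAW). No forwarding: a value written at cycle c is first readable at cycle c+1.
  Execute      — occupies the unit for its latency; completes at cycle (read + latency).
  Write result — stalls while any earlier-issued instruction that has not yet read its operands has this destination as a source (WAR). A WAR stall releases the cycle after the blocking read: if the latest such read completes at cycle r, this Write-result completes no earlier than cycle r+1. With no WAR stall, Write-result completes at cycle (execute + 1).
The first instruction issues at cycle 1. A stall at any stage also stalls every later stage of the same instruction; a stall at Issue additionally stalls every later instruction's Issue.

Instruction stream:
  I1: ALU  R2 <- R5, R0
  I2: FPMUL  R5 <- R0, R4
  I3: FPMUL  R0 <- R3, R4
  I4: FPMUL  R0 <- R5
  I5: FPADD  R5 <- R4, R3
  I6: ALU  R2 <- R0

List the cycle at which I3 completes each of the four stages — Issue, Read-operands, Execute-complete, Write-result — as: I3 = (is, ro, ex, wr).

I3 = (10, 11, 16, 17)

cycle 1: issue I1 (ALU)
cycle 2: I1 read-ops | issue I2 (FPMUL)
cycle 3: I1 finished on ALU | I2 read-ops
cycle 4: I1→R2
cycle 8: I2 finished on FPMUL
cycle 9: I2→R5
cycle 10: issue I3 (FPMUL)
cycle 11: I3 read-ops
cycle 16: I3 finished on FPMUL
cycle 17: I3→R0
cycle 18: issue I4 (FPMUL)
cycle 19: I4 read-ops | issue I5 (FPADD)
cycle 20: I5 read-ops | issue I6 (ALU)
cycle 23: I5 finished on FPADD
cycle 24: I4 finished on FPMUL | I5→R5
cycle 25: I4→R0
cycle 26: I6 read-ops
cycle 27: I6 finished on ALU
cycle 28: I6→R2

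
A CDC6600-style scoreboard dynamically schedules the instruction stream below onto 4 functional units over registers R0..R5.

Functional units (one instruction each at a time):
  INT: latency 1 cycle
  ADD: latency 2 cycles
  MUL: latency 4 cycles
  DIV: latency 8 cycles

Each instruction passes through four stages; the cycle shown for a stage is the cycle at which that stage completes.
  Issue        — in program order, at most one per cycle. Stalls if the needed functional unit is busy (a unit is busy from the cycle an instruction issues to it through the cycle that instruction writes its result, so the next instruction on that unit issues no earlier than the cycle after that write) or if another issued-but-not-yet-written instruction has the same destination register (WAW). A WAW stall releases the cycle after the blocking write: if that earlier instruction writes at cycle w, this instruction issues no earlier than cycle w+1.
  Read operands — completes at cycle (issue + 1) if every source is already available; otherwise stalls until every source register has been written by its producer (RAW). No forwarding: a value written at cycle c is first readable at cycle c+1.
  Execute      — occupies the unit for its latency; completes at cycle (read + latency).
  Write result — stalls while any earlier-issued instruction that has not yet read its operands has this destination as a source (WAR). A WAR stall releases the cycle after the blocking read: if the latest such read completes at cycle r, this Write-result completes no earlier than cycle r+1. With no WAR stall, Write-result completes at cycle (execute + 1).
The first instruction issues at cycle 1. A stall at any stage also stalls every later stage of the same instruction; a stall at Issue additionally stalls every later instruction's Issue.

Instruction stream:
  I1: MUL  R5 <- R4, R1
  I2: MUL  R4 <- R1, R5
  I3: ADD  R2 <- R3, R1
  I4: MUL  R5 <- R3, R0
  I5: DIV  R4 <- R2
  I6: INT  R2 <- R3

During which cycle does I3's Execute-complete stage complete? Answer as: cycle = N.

c1: I1→MUL
c2: I1 RO
c6: I1 EX
c7: I1 WR R5
c8: I2→MUL
c9: I2 RO; I3→ADD
c10: I3 RO
c12: I3 EX
c13: I2 EX; I3 WR R2
c14: I2 WR R4
c15: I4→MUL
c16: I4 RO; I5→DIV
c17: I5 RO; I6→INT
c18: I6 RO
c19: I6 EX
c20: I4 EX; I6 WR R2
c21: I4 WR R5
c25: I5 EX
c26: I5 WR R4

cycle = 12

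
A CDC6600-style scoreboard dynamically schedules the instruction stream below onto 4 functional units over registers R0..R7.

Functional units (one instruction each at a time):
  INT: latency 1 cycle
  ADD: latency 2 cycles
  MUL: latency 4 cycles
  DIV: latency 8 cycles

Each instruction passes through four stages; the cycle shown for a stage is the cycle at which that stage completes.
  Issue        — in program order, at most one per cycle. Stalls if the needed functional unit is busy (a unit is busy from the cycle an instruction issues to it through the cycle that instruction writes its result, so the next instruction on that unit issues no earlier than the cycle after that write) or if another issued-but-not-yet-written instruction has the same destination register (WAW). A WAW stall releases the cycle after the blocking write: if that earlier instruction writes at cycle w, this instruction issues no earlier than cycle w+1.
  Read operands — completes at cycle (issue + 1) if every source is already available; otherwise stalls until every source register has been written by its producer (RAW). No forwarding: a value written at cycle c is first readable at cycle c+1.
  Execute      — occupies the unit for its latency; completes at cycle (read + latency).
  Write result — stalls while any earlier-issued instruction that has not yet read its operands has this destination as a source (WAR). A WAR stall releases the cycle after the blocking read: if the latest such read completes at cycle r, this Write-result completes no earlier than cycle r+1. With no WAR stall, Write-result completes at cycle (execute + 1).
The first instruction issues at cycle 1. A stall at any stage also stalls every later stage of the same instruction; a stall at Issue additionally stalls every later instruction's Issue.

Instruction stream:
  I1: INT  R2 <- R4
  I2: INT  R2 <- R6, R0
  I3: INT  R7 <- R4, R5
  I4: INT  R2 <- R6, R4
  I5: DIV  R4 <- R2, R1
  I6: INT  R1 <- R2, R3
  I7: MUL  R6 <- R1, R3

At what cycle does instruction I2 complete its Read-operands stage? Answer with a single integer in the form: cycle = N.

cycle = 6

I1 -> (1, 2, 3, 4)
I2 -> (5, 6, 7, 8)  // struct: INT busy until I1 writes@4
I3 -> (9, 10, 11, 12)  // struct: INT busy until I2 writes@8
I4 -> (13, 14, 15, 16)  // struct: INT busy until I3 writes@12
I5 -> (14, 17, 25, 26)  // RAW R2: wait I4 write@16
I6 -> (17, 18, 19, 20)  // struct: INT busy until I4 writes@16
I7 -> (18, 21, 25, 26)  // RAW R1: wait I6 write@20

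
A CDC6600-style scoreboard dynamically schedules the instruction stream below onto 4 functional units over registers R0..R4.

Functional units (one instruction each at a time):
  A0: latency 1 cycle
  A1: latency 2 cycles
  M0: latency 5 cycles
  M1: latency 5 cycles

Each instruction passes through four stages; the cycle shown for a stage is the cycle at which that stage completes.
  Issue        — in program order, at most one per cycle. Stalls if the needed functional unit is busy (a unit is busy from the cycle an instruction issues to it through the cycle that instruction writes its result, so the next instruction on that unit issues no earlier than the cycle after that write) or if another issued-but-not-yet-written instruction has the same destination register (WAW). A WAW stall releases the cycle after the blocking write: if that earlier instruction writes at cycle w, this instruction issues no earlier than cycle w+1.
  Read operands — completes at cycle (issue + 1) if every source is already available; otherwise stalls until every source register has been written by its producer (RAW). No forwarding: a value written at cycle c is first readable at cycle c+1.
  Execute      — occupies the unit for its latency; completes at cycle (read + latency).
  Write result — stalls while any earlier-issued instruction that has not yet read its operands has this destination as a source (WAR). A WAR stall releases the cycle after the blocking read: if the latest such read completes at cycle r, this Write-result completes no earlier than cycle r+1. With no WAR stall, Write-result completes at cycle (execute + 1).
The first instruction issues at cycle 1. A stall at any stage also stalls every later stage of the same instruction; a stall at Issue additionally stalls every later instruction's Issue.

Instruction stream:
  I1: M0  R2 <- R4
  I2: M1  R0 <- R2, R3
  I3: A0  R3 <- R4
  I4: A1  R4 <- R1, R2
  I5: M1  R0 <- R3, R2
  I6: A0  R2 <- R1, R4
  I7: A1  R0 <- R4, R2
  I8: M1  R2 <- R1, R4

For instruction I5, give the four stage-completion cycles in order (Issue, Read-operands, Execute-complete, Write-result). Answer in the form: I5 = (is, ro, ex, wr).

I5 = (16, 17, 22, 23)

c1: I1 dispatched to M0
c2: I1 operands ready; I2 dispatched to M1
c3: I3 dispatched to A0
c4: I3 operands ready; I4 dispatched to A1
c5: I3 complete
c7: I1 complete
c8: R2←I1
c9: I2 operands ready; I4 operands ready
c10: R3←I3
c11: I4 complete
c12: R4←I4
c14: I2 complete
c15: R0←I2
c16: I5 dispatched to M1
c17: I5 operands ready; I6 dispatched to A0
c18: I6 operands ready
c19: I6 complete
c20: R2←I6
c22: I5 complete
c23: R0←I5
c24: I7 dispatched to A1
c25: I7 operands ready; I8 dispatched to M1
c26: I8 operands ready
c27: I7 complete
c28: R0←I7
c31: I8 complete
c32: R2←I8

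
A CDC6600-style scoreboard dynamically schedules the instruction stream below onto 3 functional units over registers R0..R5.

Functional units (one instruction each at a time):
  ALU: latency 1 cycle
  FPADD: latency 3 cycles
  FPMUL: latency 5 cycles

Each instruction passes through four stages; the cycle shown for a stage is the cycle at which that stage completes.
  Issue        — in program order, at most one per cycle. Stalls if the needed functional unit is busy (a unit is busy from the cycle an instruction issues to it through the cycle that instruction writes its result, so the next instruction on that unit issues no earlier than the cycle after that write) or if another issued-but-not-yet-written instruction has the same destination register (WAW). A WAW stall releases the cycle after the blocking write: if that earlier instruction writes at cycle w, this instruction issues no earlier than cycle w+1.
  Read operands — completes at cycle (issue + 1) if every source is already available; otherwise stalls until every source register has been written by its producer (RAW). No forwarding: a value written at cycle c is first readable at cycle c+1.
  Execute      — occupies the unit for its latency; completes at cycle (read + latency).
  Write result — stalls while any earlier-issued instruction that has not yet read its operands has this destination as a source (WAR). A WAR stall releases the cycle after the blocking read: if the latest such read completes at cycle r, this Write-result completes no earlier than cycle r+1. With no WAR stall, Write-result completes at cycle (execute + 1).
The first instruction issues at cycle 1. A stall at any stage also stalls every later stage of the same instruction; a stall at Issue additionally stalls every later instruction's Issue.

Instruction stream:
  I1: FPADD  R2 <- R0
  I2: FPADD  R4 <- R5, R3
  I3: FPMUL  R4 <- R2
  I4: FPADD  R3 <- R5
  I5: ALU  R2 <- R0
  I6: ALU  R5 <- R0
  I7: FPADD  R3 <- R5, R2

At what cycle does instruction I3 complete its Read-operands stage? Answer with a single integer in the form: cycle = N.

cycle = 14

c1: I1 dispatched to FPADD
c2: I1 operands ready
c5: I1 complete
c6: R2←I1
c7: I2 dispatched to FPADD
c8: I2 operands ready
c11: I2 complete
c12: R4←I2
c13: I3 dispatched to FPMUL
c14: I3 operands ready · I4 dispatched to FPADD
c15: I4 operands ready · I5 dispatched to ALU
c16: I5 operands ready
c17: I5 complete
c18: I4 complete · R2←I5
c19: I3 complete · R3←I4 · I6 dispatched to ALU
c20: R4←I3 · I6 operands ready · I7 dispatched to FPADD
c21: I6 complete
c22: R5←I6
c23: I7 operands ready
c26: I7 complete
c27: R3←I7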